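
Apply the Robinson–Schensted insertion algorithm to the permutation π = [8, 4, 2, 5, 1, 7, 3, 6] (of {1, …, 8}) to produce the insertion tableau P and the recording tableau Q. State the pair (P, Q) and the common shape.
P = [1, 3, 6] / [2, 5, 7] / [4] / [8];  Q = [1, 4, 6] / [2, 7, 8] / [3] / [5];  common shape = (3, 3, 1, 1)

Row-insert the values π_1, π_2, … into P one at a time, bumping the leftmost entry strictly greater than the inserted value down to the next row. The recording tableau Q records, in position (i, j), the step at which that cell was added to P.
  Insert 8 (step 1): P = [8];  Q = [1]
  Insert 4 (step 2): P = [4] / [8];  Q = [1] / [2]
  Insert 2 (step 3): P = [2] / [4] / [8];  Q = [1] / [2] / [3]
  Insert 5 (step 4): P = [2, 5] / [4] / [8];  Q = [1, 4] / [2] / [3]
  Insert 1 (step 5): P = [1, 5] / [2] / [4] / [8];  Q = [1, 4] / [2] / [3] / [5]
  Insert 7 (step 6): P = [1, 5, 7] / [2] / [4] / [8];  Q = [1, 4, 6] / [2] / [3] / [5]
  Insert 3 (step 7): P = [1, 3, 7] / [2, 5] / [4] / [8];  Q = [1, 4, 6] / [2, 7] / [3] / [5]
  Insert 6 (step 8): P = [1, 3, 6] / [2, 5, 7] / [4] / [8];  Q = [1, 4, 6] / [2, 7, 8] / [3] / [5]
Final shape: (3, 3, 1, 1).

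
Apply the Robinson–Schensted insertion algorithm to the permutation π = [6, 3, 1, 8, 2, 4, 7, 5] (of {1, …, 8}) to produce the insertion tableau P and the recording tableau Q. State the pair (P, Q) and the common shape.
P = [1, 2, 4, 5] / [3, 7] / [6, 8];  Q = [1, 4, 6, 7] / [2, 5] / [3, 8];  common shape = (4, 2, 2)

Row-insert the values π_1, π_2, … into P one at a time, bumping the leftmost entry strictly greater than the inserted value down to the next row. The recording tableau Q records, in position (i, j), the step at which that cell was added to P.
  Insert 6 (step 1): P = [6];  Q = [1]
  Insert 3 (step 2): P = [3] / [6];  Q = [1] / [2]
  Insert 1 (step 3): P = [1] / [3] / [6];  Q = [1] / [2] / [3]
  Insert 8 (step 4): P = [1, 8] / [3] / [6];  Q = [1, 4] / [2] / [3]
  Insert 2 (step 5): P = [1, 2] / [3, 8] / [6];  Q = [1, 4] / [2, 5] / [3]
  Insert 4 (step 6): P = [1, 2, 4] / [3, 8] / [6];  Q = [1, 4, 6] / [2, 5] / [3]
  Insert 7 (step 7): P = [1, 2, 4, 7] / [3, 8] / [6];  Q = [1, 4, 6, 7] / [2, 5] / [3]
  Insert 5 (step 8): P = [1, 2, 4, 5] / [3, 7] / [6, 8];  Q = [1, 4, 6, 7] / [2, 5] / [3, 8]
Final shape: (4, 2, 2).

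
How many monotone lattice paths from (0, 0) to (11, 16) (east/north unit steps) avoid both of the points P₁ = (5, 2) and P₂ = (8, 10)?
Number of paths = 8839323

Inclusion–exclusion. Total paths: C(27, 11) = 13037895. Through P₁: C(7, 5)·C(20, 6) = 813960. Through P₂: C(18, 8)·C(9, 3) = 3675672. Since P₁ is strictly southwest of P₂, a monotone path through both must visit P₁ then P₂; paths through both = C(7, 5)·C(11, 3)·C(9, 3) = 291060. Avoid both = 13037895 − 813960 − 3675672 + 291060 = 8839323.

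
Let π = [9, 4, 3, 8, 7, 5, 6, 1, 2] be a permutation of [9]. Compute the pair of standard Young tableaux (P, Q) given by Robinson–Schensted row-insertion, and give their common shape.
P = [1, 2, 6] / [3, 5] / [4, 7] / [8] / [9];  Q = [1, 4, 7] / [2, 5] / [3, 9] / [6] / [8];  common shape = (3, 2, 2, 1, 1)

Row-insert the values π_1, π_2, … into P one at a time, bumping the leftmost entry strictly greater than the inserted value down to the next row. The recording tableau Q records, in position (i, j), the step at which that cell was added to P.
  Insert 9 (step 1): P = [9];  Q = [1]
  Insert 4 (step 2): P = [4] / [9];  Q = [1] / [2]
  Insert 3 (step 3): P = [3] / [4] / [9];  Q = [1] / [2] / [3]
  Insert 8 (step 4): P = [3, 8] / [4] / [9];  Q = [1, 4] / [2] / [3]
  Insert 7 (step 5): P = [3, 7] / [4, 8] / [9];  Q = [1, 4] / [2, 5] / [3]
  Insert 5 (step 6): P = [3, 5] / [4, 7] / [8] / [9];  Q = [1, 4] / [2, 5] / [3] / [6]
  Insert 6 (step 7): P = [3, 5, 6] / [4, 7] / [8] / [9];  Q = [1, 4, 7] / [2, 5] / [3] / [6]
  Insert 1 (step 8): P = [1, 5, 6] / [3, 7] / [4] / [8] / [9];  Q = [1, 4, 7] / [2, 5] / [3] / [6] / [8]
  Insert 2 (step 9): P = [1, 2, 6] / [3, 5] / [4, 7] / [8] / [9];  Q = [1, 4, 7] / [2, 5] / [3, 9] / [6] / [8]
Final shape: (3, 2, 2, 1, 1).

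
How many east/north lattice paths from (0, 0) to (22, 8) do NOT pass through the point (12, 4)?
Number of paths = 4031105

Total paths from (0, 0) to (22, 8): C(30, 22) = 5852925. Paths through (12, 4): (paths (0, 0) → (12, 4)) × (paths (12, 4) → (22, 8)) = C(16, 12) · C(14, 10) = 1820 · 1001 = 1821820. Avoidance count = 5852925 − 1821820 = 4031105.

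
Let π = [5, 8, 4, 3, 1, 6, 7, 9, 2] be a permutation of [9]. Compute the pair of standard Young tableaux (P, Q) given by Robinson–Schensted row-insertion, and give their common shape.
P = [1, 2, 7, 9] / [3, 6] / [4, 8] / [5];  Q = [1, 2, 7, 8] / [3, 6] / [4, 9] / [5];  common shape = (4, 2, 2, 1)

Row-insert the values π_1, π_2, … into P one at a time, bumping the leftmost entry strictly greater than the inserted value down to the next row. The recording tableau Q records, in position (i, j), the step at which that cell was added to P.
  Insert 5 (step 1): P = [5];  Q = [1]
  Insert 8 (step 2): P = [5, 8];  Q = [1, 2]
  Insert 4 (step 3): P = [4, 8] / [5];  Q = [1, 2] / [3]
  Insert 3 (step 4): P = [3, 8] / [4] / [5];  Q = [1, 2] / [3] / [4]
  Insert 1 (step 5): P = [1, 8] / [3] / [4] / [5];  Q = [1, 2] / [3] / [4] / [5]
  Insert 6 (step 6): P = [1, 6] / [3, 8] / [4] / [5];  Q = [1, 2] / [3, 6] / [4] / [5]
  Insert 7 (step 7): P = [1, 6, 7] / [3, 8] / [4] / [5];  Q = [1, 2, 7] / [3, 6] / [4] / [5]
  Insert 9 (step 8): P = [1, 6, 7, 9] / [3, 8] / [4] / [5];  Q = [1, 2, 7, 8] / [3, 6] / [4] / [5]
  Insert 2 (step 9): P = [1, 2, 7, 9] / [3, 6] / [4, 8] / [5];  Q = [1, 2, 7, 8] / [3, 6] / [4, 9] / [5]
Final shape: (4, 2, 2, 1).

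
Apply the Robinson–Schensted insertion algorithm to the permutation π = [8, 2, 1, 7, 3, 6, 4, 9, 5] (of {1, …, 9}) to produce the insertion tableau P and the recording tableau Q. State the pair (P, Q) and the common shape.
P = [1, 3, 4, 5] / [2, 6, 9] / [7] / [8];  Q = [1, 4, 6, 8] / [2, 5, 9] / [3] / [7];  common shape = (4, 3, 1, 1)

Row-insert the values π_1, π_2, … into P one at a time, bumping the leftmost entry strictly greater than the inserted value down to the next row. The recording tableau Q records, in position (i, j), the step at which that cell was added to P.
  Insert 8 (step 1): P = [8];  Q = [1]
  Insert 2 (step 2): P = [2] / [8];  Q = [1] / [2]
  Insert 1 (step 3): P = [1] / [2] / [8];  Q = [1] / [2] / [3]
  Insert 7 (step 4): P = [1, 7] / [2] / [8];  Q = [1, 4] / [2] / [3]
  Insert 3 (step 5): P = [1, 3] / [2, 7] / [8];  Q = [1, 4] / [2, 5] / [3]
  Insert 6 (step 6): P = [1, 3, 6] / [2, 7] / [8];  Q = [1, 4, 6] / [2, 5] / [3]
  Insert 4 (step 7): P = [1, 3, 4] / [2, 6] / [7] / [8];  Q = [1, 4, 6] / [2, 5] / [3] / [7]
  Insert 9 (step 8): P = [1, 3, 4, 9] / [2, 6] / [7] / [8];  Q = [1, 4, 6, 8] / [2, 5] / [3] / [7]
  Insert 5 (step 9): P = [1, 3, 4, 5] / [2, 6, 9] / [7] / [8];  Q = [1, 4, 6, 8] / [2, 5, 9] / [3] / [7]
Final shape: (4, 3, 1, 1).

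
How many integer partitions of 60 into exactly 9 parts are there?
p(60, 9 parts) = 51294

Partitions of n into exactly k parts are in bijection with partitions of n − k into at most k parts (subtract 1 from each part). So p(60, exactly 9) = p(51, parts ≤ 9). Computing via the recurrence p(m, j) = p(m, j−1) + p(m−j, j) gives 51294.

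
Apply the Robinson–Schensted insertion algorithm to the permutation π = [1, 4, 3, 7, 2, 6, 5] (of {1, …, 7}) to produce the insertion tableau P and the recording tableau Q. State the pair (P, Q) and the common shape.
P = [1, 2, 5] / [3, 6] / [4, 7];  Q = [1, 2, 4] / [3, 6] / [5, 7];  common shape = (3, 2, 2)

Row-insert the values π_1, π_2, … into P one at a time, bumping the leftmost entry strictly greater than the inserted value down to the next row. The recording tableau Q records, in position (i, j), the step at which that cell was added to P.
  Insert 1 (step 1): P = [1];  Q = [1]
  Insert 4 (step 2): P = [1, 4];  Q = [1, 2]
  Insert 3 (step 3): P = [1, 3] / [4];  Q = [1, 2] / [3]
  Insert 7 (step 4): P = [1, 3, 7] / [4];  Q = [1, 2, 4] / [3]
  Insert 2 (step 5): P = [1, 2, 7] / [3] / [4];  Q = [1, 2, 4] / [3] / [5]
  Insert 6 (step 6): P = [1, 2, 6] / [3, 7] / [4];  Q = [1, 2, 4] / [3, 6] / [5]
  Insert 5 (step 7): P = [1, 2, 5] / [3, 6] / [4, 7];  Q = [1, 2, 4] / [3, 6] / [5, 7]
Final shape: (3, 2, 2).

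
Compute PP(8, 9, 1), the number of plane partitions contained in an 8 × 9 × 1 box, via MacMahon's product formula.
PP(8, 9, 1) = 24310

Evaluate the triple product over i = 1..8, j = 1..9, k = 1..1. The factors are (2/1) · (3/2) · (4/3) · (5/4) · (6/5) · (7/6) · (8/7) · (9/8) · … (72 factors total). The numerators and denominators telescope so the product is an integer; carrying out the multiplication exactly gives PP(8, 9, 1) = 24310.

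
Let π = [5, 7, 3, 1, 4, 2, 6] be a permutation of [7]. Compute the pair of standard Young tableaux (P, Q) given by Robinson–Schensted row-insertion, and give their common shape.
P = [1, 2, 6] / [3, 4] / [5, 7];  Q = [1, 2, 7] / [3, 5] / [4, 6];  common shape = (3, 2, 2)

Row-insert the values π_1, π_2, … into P one at a time, bumping the leftmost entry strictly greater than the inserted value down to the next row. The recording tableau Q records, in position (i, j), the step at which that cell was added to P.
  Insert 5 (step 1): P = [5];  Q = [1]
  Insert 7 (step 2): P = [5, 7];  Q = [1, 2]
  Insert 3 (step 3): P = [3, 7] / [5];  Q = [1, 2] / [3]
  Insert 1 (step 4): P = [1, 7] / [3] / [5];  Q = [1, 2] / [3] / [4]
  Insert 4 (step 5): P = [1, 4] / [3, 7] / [5];  Q = [1, 2] / [3, 5] / [4]
  Insert 2 (step 6): P = [1, 2] / [3, 4] / [5, 7];  Q = [1, 2] / [3, 5] / [4, 6]
  Insert 6 (step 7): P = [1, 2, 6] / [3, 4] / [5, 7];  Q = [1, 2, 7] / [3, 5] / [4, 6]
Final shape: (3, 2, 2).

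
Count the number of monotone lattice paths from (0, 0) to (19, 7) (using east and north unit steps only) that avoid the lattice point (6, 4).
Number of paths = 540200

Total paths from (0, 0) to (19, 7): C(26, 19) = 657800. Paths through (6, 4): (paths (0, 0) → (6, 4)) × (paths (6, 4) → (19, 7)) = C(10, 6) · C(16, 13) = 210 · 560 = 117600. Avoidance count = 657800 − 117600 = 540200.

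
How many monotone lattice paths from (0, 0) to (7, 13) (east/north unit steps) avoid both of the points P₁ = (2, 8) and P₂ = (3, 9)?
Number of paths = 57080

Inclusion–exclusion. Total paths: C(20, 7) = 77520. Through P₁: C(10, 2)·C(10, 5) = 11340. Through P₂: C(12, 3)·C(8, 4) = 15400. Since P₁ is strictly southwest of P₂, a monotone path through both must visit P₁ then P₂; paths through both = C(10, 2)·C(2, 1)·C(8, 4) = 6300. Avoid both = 77520 − 11340 − 15400 + 6300 = 57080.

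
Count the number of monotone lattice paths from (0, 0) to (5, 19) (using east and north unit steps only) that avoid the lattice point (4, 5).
Number of paths = 40614

Total paths from (0, 0) to (5, 19): C(24, 5) = 42504. Paths through (4, 5): (paths (0, 0) → (4, 5)) × (paths (4, 5) → (5, 19)) = C(9, 4) · C(15, 1) = 126 · 15 = 1890. Avoidance count = 42504 − 1890 = 40614.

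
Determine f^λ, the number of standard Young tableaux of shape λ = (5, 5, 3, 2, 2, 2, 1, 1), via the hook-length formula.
# SYT of shape (5, 5, 3, 2, 2, 2, 1, 1) = 388869390

Hook-length formula: f^λ = n! / Π hook(c), product over all cells c of the Young diagram. For λ = (5, 5, 3, 2, 2, 2, 1, 1), n = 21 boxes. Hook lengths by row (left-to-right, top-to-bottom): [12, 9, 5, 3, 2]; [11, 8, 4, 2, 1]; [8, 5, 1]; [6, 3]; [5, 2]; [4, 1]; [2]; [1]. Product of hooks = 131383296000. So f^λ = 21! / 131383296000 = 51090942171709440000 / 131383296000 = 388869390.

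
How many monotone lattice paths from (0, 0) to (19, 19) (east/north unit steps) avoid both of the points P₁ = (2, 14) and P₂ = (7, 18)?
Number of paths = 35336051180

Inclusion–exclusion. Total paths: C(38, 19) = 35345263800. Through P₁: C(16, 2)·C(22, 17) = 3160080. Through P₂: C(25, 7)·C(13, 12) = 6249100. Since P₁ is strictly southwest of P₂, a monotone path through both must visit P₁ then P₂; paths through both = C(16, 2)·C(9, 5)·C(13, 12) = 196560. Avoid both = 35345263800 − 3160080 − 6249100 + 196560 = 35336051180.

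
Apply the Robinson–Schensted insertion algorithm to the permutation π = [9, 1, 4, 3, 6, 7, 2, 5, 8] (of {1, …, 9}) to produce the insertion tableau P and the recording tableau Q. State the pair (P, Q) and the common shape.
P = [1, 2, 5, 7, 8] / [3, 6] / [4] / [9];  Q = [1, 3, 5, 6, 9] / [2, 8] / [4] / [7];  common shape = (5, 2, 1, 1)

Row-insert the values π_1, π_2, … into P one at a time, bumping the leftmost entry strictly greater than the inserted value down to the next row. The recording tableau Q records, in position (i, j), the step at which that cell was added to P.
  Insert 9 (step 1): P = [9];  Q = [1]
  Insert 1 (step 2): P = [1] / [9];  Q = [1] / [2]
  Insert 4 (step 3): P = [1, 4] / [9];  Q = [1, 3] / [2]
  Insert 3 (step 4): P = [1, 3] / [4] / [9];  Q = [1, 3] / [2] / [4]
  Insert 6 (step 5): P = [1, 3, 6] / [4] / [9];  Q = [1, 3, 5] / [2] / [4]
  Insert 7 (step 6): P = [1, 3, 6, 7] / [4] / [9];  Q = [1, 3, 5, 6] / [2] / [4]
  Insert 2 (step 7): P = [1, 2, 6, 7] / [3] / [4] / [9];  Q = [1, 3, 5, 6] / [2] / [4] / [7]
  Insert 5 (step 8): P = [1, 2, 5, 7] / [3, 6] / [4] / [9];  Q = [1, 3, 5, 6] / [2, 8] / [4] / [7]
  Insert 8 (step 9): P = [1, 2, 5, 7, 8] / [3, 6] / [4] / [9];  Q = [1, 3, 5, 6, 9] / [2, 8] / [4] / [7]
Final shape: (5, 2, 1, 1).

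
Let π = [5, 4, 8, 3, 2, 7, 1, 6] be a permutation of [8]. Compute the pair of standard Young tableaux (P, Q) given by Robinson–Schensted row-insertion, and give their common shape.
P = [1, 6] / [2, 7] / [3, 8] / [4] / [5];  Q = [1, 3] / [2, 6] / [4, 8] / [5] / [7];  common shape = (2, 2, 2, 1, 1)

Row-insert the values π_1, π_2, … into P one at a time, bumping the leftmost entry strictly greater than the inserted value down to the next row. The recording tableau Q records, in position (i, j), the step at which that cell was added to P.
  Insert 5 (step 1): P = [5];  Q = [1]
  Insert 4 (step 2): P = [4] / [5];  Q = [1] / [2]
  Insert 8 (step 3): P = [4, 8] / [5];  Q = [1, 3] / [2]
  Insert 3 (step 4): P = [3, 8] / [4] / [5];  Q = [1, 3] / [2] / [4]
  Insert 2 (step 5): P = [2, 8] / [3] / [4] / [5];  Q = [1, 3] / [2] / [4] / [5]
  Insert 7 (step 6): P = [2, 7] / [3, 8] / [4] / [5];  Q = [1, 3] / [2, 6] / [4] / [5]
  Insert 1 (step 7): P = [1, 7] / [2, 8] / [3] / [4] / [5];  Q = [1, 3] / [2, 6] / [4] / [5] / [7]
  Insert 6 (step 8): P = [1, 6] / [2, 7] / [3, 8] / [4] / [5];  Q = [1, 3] / [2, 6] / [4, 8] / [5] / [7]
Final shape: (2, 2, 2, 1, 1).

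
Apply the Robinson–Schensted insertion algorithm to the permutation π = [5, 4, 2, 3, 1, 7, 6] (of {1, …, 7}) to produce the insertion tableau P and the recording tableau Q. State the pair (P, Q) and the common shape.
P = [1, 3, 6] / [2, 7] / [4] / [5];  Q = [1, 4, 6] / [2, 7] / [3] / [5];  common shape = (3, 2, 1, 1)

Row-insert the values π_1, π_2, … into P one at a time, bumping the leftmost entry strictly greater than the inserted value down to the next row. The recording tableau Q records, in position (i, j), the step at which that cell was added to P.
  Insert 5 (step 1): P = [5];  Q = [1]
  Insert 4 (step 2): P = [4] / [5];  Q = [1] / [2]
  Insert 2 (step 3): P = [2] / [4] / [5];  Q = [1] / [2] / [3]
  Insert 3 (step 4): P = [2, 3] / [4] / [5];  Q = [1, 4] / [2] / [3]
  Insert 1 (step 5): P = [1, 3] / [2] / [4] / [5];  Q = [1, 4] / [2] / [3] / [5]
  Insert 7 (step 6): P = [1, 3, 7] / [2] / [4] / [5];  Q = [1, 4, 6] / [2] / [3] / [5]
  Insert 6 (step 7): P = [1, 3, 6] / [2, 7] / [4] / [5];  Q = [1, 4, 6] / [2, 7] / [3] / [5]
Final shape: (3, 2, 1, 1).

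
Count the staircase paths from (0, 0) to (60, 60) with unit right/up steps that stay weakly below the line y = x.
C_60 = 1583850964596120042686772779038896

These NE paths below the diagonal are counted by the Catalan number C_n = (1/(n + 1)) · C(2n, n). For n = 60: C_60 = (1/61) · C(120, 60) = 96614908840363322603893139521372656/61 = 1583850964596120042686772779038896.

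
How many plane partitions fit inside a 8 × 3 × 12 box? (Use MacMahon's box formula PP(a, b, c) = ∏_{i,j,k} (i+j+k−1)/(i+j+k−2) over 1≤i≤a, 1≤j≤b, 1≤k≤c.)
PP(8, 3, 12) = 20239179160200

Evaluate the triple product over i = 1..8, j = 1..3, k = 1..12. The factors are (2/1) · (3/2) · (4/3) · (5/4) · (6/5) · (7/6) · (8/7) · (9/8) · … (288 factors total). The numerators and denominators telescope so the product is an integer; carrying out the multiplication exactly gives PP(8, 3, 12) = 20239179160200.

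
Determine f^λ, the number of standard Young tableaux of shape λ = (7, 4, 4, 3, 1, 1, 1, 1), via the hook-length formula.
# SYT of shape (7, 4, 4, 3, 1, 1, 1, 1) = 2133931800

Hook-length formula: f^λ = n! / Π hook(c), product over all cells c of the Young diagram. For λ = (7, 4, 4, 3, 1, 1, 1, 1), n = 22 boxes. Hook lengths by row (left-to-right, top-to-bottom): [14, 9, 8, 6, 3, 2, 1]; [10, 5, 4, 2]; [9, 4, 3, 1]; [7, 2, 1]; [4]; [3]; [2]; [1]. Product of hooks = 526727577600. So f^λ = 22! / 526727577600 = 1124000727777607680000 / 526727577600 = 2133931800.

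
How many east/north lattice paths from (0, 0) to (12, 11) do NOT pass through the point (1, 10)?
Number of paths = 1351946

Total paths from (0, 0) to (12, 11): C(23, 12) = 1352078. Paths through (1, 10): (paths (0, 0) → (1, 10)) × (paths (1, 10) → (12, 11)) = C(11, 1) · C(12, 11) = 11 · 12 = 132. Avoidance count = 1352078 − 132 = 1351946.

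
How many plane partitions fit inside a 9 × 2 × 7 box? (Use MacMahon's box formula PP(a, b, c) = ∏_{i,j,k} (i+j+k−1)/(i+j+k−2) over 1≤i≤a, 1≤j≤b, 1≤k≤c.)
PP(9, 2, 7) = 27810640

Evaluate the triple product over i = 1..9, j = 1..2, k = 1..7. The factors are (2/1) · (3/2) · (4/3) · (5/4) · (6/5) · (7/6) · (8/7) · (3/2) · … (126 factors total). The numerators and denominators telescope so the product is an integer; carrying out the multiplication exactly gives PP(9, 2, 7) = 27810640.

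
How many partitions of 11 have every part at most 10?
p(11, parts ≤ 10) = 55

Partitions of 11 with all parts ≤ 10: 10+1, 9+2, 9+1+1, 8+3, 8+2+1, 8+1+1+1, 7+4, 7+3+1, 7+2+2, 7+2+1+1, 7+1+1+1+1, 6+5, 6+4+1, 6+3+2, 6+3+1+1, 6+2+2+1, 6+2+1+1+1, 6+1+1+1+1+1, 5+5+1, 5+4+2, 5+4+1+1, 5+3+3, 5+3+2+1, 5+3+1+1+1, 5+2+2+2, 5+2+2+1+1, 5+2+1+1+1+1, 5+1+1+1+1+1+1, 4+4+3, 4+4+2+1, … (55 total). Count = 55.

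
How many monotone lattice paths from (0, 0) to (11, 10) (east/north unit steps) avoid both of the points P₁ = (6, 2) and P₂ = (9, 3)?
Number of paths = 312792

Inclusion–exclusion. Total paths: C(21, 11) = 352716. Through P₁: C(8, 6)·C(13, 5) = 36036. Through P₂: C(12, 9)·C(9, 2) = 7920. Since P₁ is strictly southwest of P₂, a monotone path through both must visit P₁ then P₂; paths through both = C(8, 6)·C(4, 3)·C(9, 2) = 4032. Avoid both = 352716 − 36036 − 7920 + 4032 = 312792.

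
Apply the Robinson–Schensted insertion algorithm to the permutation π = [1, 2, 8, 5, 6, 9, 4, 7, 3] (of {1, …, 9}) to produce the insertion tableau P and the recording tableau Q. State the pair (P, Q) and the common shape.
P = [1, 2, 3, 6, 7] / [4, 9] / [5] / [8];  Q = [1, 2, 3, 5, 6] / [4, 8] / [7] / [9];  common shape = (5, 2, 1, 1)

Row-insert the values π_1, π_2, … into P one at a time, bumping the leftmost entry strictly greater than the inserted value down to the next row. The recording tableau Q records, in position (i, j), the step at which that cell was added to P.
  Insert 1 (step 1): P = [1];  Q = [1]
  Insert 2 (step 2): P = [1, 2];  Q = [1, 2]
  Insert 8 (step 3): P = [1, 2, 8];  Q = [1, 2, 3]
  Insert 5 (step 4): P = [1, 2, 5] / [8];  Q = [1, 2, 3] / [4]
  Insert 6 (step 5): P = [1, 2, 5, 6] / [8];  Q = [1, 2, 3, 5] / [4]
  Insert 9 (step 6): P = [1, 2, 5, 6, 9] / [8];  Q = [1, 2, 3, 5, 6] / [4]
  Insert 4 (step 7): P = [1, 2, 4, 6, 9] / [5] / [8];  Q = [1, 2, 3, 5, 6] / [4] / [7]
  Insert 7 (step 8): P = [1, 2, 4, 6, 7] / [5, 9] / [8];  Q = [1, 2, 3, 5, 6] / [4, 8] / [7]
  Insert 3 (step 9): P = [1, 2, 3, 6, 7] / [4, 9] / [5] / [8];  Q = [1, 2, 3, 5, 6] / [4, 8] / [7] / [9]
Final shape: (5, 2, 1, 1).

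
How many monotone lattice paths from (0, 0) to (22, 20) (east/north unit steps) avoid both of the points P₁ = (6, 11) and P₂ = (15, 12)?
Number of paths = 377439005320

Inclusion–exclusion. Total paths: C(42, 22) = 513791607420. Through P₁: C(17, 6)·C(25, 16) = 25283858600. Through P₂: C(27, 15)·C(15, 7) = 111865139100. Since P₁ is strictly southwest of P₂, a monotone path through both must visit P₁ then P₂; paths through both = C(17, 6)·C(10, 9)·C(15, 7) = 796395600. Avoid both = 513791607420 − 25283858600 − 111865139100 + 796395600 = 377439005320.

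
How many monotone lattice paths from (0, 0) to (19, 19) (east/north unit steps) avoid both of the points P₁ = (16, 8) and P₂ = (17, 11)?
Number of paths = 34243599036

Inclusion–exclusion. Total paths: C(38, 19) = 35345263800. Through P₁: C(24, 16)·C(14, 3) = 267711444. Through P₂: C(28, 17)·C(10, 2) = 966338100. Since P₁ is strictly southwest of P₂, a monotone path through both must visit P₁ then P₂; paths through both = C(24, 16)·C(4, 1)·C(10, 2) = 132384780. Avoid both = 35345263800 − 267711444 − 966338100 + 132384780 = 34243599036.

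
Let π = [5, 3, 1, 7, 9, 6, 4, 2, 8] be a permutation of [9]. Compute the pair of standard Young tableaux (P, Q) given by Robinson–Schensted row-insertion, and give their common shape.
P = [1, 2, 8] / [3, 4, 9] / [5, 6] / [7];  Q = [1, 4, 5] / [2, 6, 9] / [3, 7] / [8];  common shape = (3, 3, 2, 1)

Row-insert the values π_1, π_2, … into P one at a time, bumping the leftmost entry strictly greater than the inserted value down to the next row. The recording tableau Q records, in position (i, j), the step at which that cell was added to P.
  Insert 5 (step 1): P = [5];  Q = [1]
  Insert 3 (step 2): P = [3] / [5];  Q = [1] / [2]
  Insert 1 (step 3): P = [1] / [3] / [5];  Q = [1] / [2] / [3]
  Insert 7 (step 4): P = [1, 7] / [3] / [5];  Q = [1, 4] / [2] / [3]
  Insert 9 (step 5): P = [1, 7, 9] / [3] / [5];  Q = [1, 4, 5] / [2] / [3]
  Insert 6 (step 6): P = [1, 6, 9] / [3, 7] / [5];  Q = [1, 4, 5] / [2, 6] / [3]
  Insert 4 (step 7): P = [1, 4, 9] / [3, 6] / [5, 7];  Q = [1, 4, 5] / [2, 6] / [3, 7]
  Insert 2 (step 8): P = [1, 2, 9] / [3, 4] / [5, 6] / [7];  Q = [1, 4, 5] / [2, 6] / [3, 7] / [8]
  Insert 8 (step 9): P = [1, 2, 8] / [3, 4, 9] / [5, 6] / [7];  Q = [1, 4, 5] / [2, 6, 9] / [3, 7] / [8]
Final shape: (3, 3, 2, 1).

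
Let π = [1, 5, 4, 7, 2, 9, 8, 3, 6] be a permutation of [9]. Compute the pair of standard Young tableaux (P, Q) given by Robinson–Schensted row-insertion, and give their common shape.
P = [1, 2, 3, 6] / [4, 7, 8] / [5, 9];  Q = [1, 2, 4, 6] / [3, 7, 9] / [5, 8];  common shape = (4, 3, 2)

Row-insert the values π_1, π_2, … into P one at a time, bumping the leftmost entry strictly greater than the inserted value down to the next row. The recording tableau Q records, in position (i, j), the step at which that cell was added to P.
  Insert 1 (step 1): P = [1];  Q = [1]
  Insert 5 (step 2): P = [1, 5];  Q = [1, 2]
  Insert 4 (step 3): P = [1, 4] / [5];  Q = [1, 2] / [3]
  Insert 7 (step 4): P = [1, 4, 7] / [5];  Q = [1, 2, 4] / [3]
  Insert 2 (step 5): P = [1, 2, 7] / [4] / [5];  Q = [1, 2, 4] / [3] / [5]
  Insert 9 (step 6): P = [1, 2, 7, 9] / [4] / [5];  Q = [1, 2, 4, 6] / [3] / [5]
  Insert 8 (step 7): P = [1, 2, 7, 8] / [4, 9] / [5];  Q = [1, 2, 4, 6] / [3, 7] / [5]
  Insert 3 (step 8): P = [1, 2, 3, 8] / [4, 7] / [5, 9];  Q = [1, 2, 4, 6] / [3, 7] / [5, 8]
  Insert 6 (step 9): P = [1, 2, 3, 6] / [4, 7, 8] / [5, 9];  Q = [1, 2, 4, 6] / [3, 7, 9] / [5, 8]
Final shape: (4, 3, 2).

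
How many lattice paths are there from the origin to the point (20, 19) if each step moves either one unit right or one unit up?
Number of paths = 68923264410

A monotone lattice path from (0, 0) to (20, 19) consists of 20 east steps and 19 north steps in some order, so it is determined by which 20 of the 39 steps are east. The count is C(39, 20) = 68923264410.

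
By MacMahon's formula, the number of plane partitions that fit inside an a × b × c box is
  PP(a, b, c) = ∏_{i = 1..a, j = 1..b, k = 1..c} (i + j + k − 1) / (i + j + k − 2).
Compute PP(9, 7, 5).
PP(9, 7, 5) = 2424984388825856

Evaluate the triple product over i = 1..9, j = 1..7, k = 1..5. The factors are (2/1) · (3/2) · (4/3) · (5/4) · (6/5) · (3/2) · (4/3) · (5/4) · … (315 factors total). The numerators and denominators telescope so the product is an integer; carrying out the multiplication exactly gives PP(9, 7, 5) = 2424984388825856.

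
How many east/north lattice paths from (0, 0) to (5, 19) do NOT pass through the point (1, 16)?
Number of paths = 41909

Total paths from (0, 0) to (5, 19): C(24, 5) = 42504. Paths through (1, 16): (paths (0, 0) → (1, 16)) × (paths (1, 16) → (5, 19)) = C(17, 1) · C(7, 4) = 17 · 35 = 595. Avoidance count = 42504 − 595 = 41909.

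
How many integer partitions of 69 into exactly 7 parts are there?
p(69, 7 parts) = 51508

Partitions of n into exactly k parts are in bijection with partitions of n − k into at most k parts (subtract 1 from each part). So p(69, exactly 7) = p(62, parts ≤ 7). Computing via the recurrence p(m, j) = p(m, j−1) + p(m−j, j) gives 51508.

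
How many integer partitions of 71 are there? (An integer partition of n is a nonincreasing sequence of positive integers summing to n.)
p(71) = 4697205

Compute p(n) via the recurrence p(n, m) = p(n, m−1) + p(n−m, m), where p(n, m) counts partitions of n with all parts ≤ m and p(n) = p(n, n). The base cases are p(0, m) = 1 and p(n, 0) = 0 for n > 0. Filling the table yields p(71) = 4697205. (Euler's pentagonal recurrence is an alternative.)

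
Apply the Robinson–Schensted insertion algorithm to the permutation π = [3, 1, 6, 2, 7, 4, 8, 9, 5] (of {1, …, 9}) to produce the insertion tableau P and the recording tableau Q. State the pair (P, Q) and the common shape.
P = [1, 2, 4, 5, 9] / [3, 6, 7, 8];  Q = [1, 3, 5, 7, 8] / [2, 4, 6, 9];  common shape = (5, 4)

Row-insert the values π_1, π_2, … into P one at a time, bumping the leftmost entry strictly greater than the inserted value down to the next row. The recording tableau Q records, in position (i, j), the step at which that cell was added to P.
  Insert 3 (step 1): P = [3];  Q = [1]
  Insert 1 (step 2): P = [1] / [3];  Q = [1] / [2]
  Insert 6 (step 3): P = [1, 6] / [3];  Q = [1, 3] / [2]
  Insert 2 (step 4): P = [1, 2] / [3, 6];  Q = [1, 3] / [2, 4]
  Insert 7 (step 5): P = [1, 2, 7] / [3, 6];  Q = [1, 3, 5] / [2, 4]
  Insert 4 (step 6): P = [1, 2, 4] / [3, 6, 7];  Q = [1, 3, 5] / [2, 4, 6]
  Insert 8 (step 7): P = [1, 2, 4, 8] / [3, 6, 7];  Q = [1, 3, 5, 7] / [2, 4, 6]
  Insert 9 (step 8): P = [1, 2, 4, 8, 9] / [3, 6, 7];  Q = [1, 3, 5, 7, 8] / [2, 4, 6]
  Insert 5 (step 9): P = [1, 2, 4, 5, 9] / [3, 6, 7, 8];  Q = [1, 3, 5, 7, 8] / [2, 4, 6, 9]
Final shape: (5, 4).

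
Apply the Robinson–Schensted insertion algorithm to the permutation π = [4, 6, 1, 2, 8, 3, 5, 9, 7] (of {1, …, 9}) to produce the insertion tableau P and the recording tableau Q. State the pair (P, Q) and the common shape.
P = [1, 2, 3, 5, 7] / [4, 6, 8, 9];  Q = [1, 2, 5, 7, 8] / [3, 4, 6, 9];  common shape = (5, 4)

Row-insert the values π_1, π_2, … into P one at a time, bumping the leftmost entry strictly greater than the inserted value down to the next row. The recording tableau Q records, in position (i, j), the step at which that cell was added to P.
  Insert 4 (step 1): P = [4];  Q = [1]
  Insert 6 (step 2): P = [4, 6];  Q = [1, 2]
  Insert 1 (step 3): P = [1, 6] / [4];  Q = [1, 2] / [3]
  Insert 2 (step 4): P = [1, 2] / [4, 6];  Q = [1, 2] / [3, 4]
  Insert 8 (step 5): P = [1, 2, 8] / [4, 6];  Q = [1, 2, 5] / [3, 4]
  Insert 3 (step 6): P = [1, 2, 3] / [4, 6, 8];  Q = [1, 2, 5] / [3, 4, 6]
  Insert 5 (step 7): P = [1, 2, 3, 5] / [4, 6, 8];  Q = [1, 2, 5, 7] / [3, 4, 6]
  Insert 9 (step 8): P = [1, 2, 3, 5, 9] / [4, 6, 8];  Q = [1, 2, 5, 7, 8] / [3, 4, 6]
  Insert 7 (step 9): P = [1, 2, 3, 5, 7] / [4, 6, 8, 9];  Q = [1, 2, 5, 7, 8] / [3, 4, 6, 9]
Final shape: (5, 4).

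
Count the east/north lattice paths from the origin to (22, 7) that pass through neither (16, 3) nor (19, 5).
Number of paths = 1029150

Inclusion–exclusion. Total paths: C(29, 22) = 1560780. Through P₁: C(19, 16)·C(10, 6) = 203490. Through P₂: C(24, 19)·C(5, 3) = 425040. Since P₁ is strictly southwest of P₂, a monotone path through both must visit P₁ then P₂; paths through both = C(19, 16)·C(5, 3)·C(5, 3) = 96900. Avoid both = 1560780 − 203490 − 425040 + 96900 = 1029150.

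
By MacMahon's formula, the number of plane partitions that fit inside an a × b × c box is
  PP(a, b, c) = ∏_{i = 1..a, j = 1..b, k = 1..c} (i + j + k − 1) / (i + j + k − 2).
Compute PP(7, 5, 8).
PP(7, 5, 8) = 201299981193168

Evaluate the triple product over i = 1..7, j = 1..5, k = 1..8. The factors are (2/1) · (3/2) · (4/3) · (5/4) · (6/5) · (7/6) · (8/7) · (9/8) · … (280 factors total). The numerators and denominators telescope so the product is an integer; carrying out the multiplication exactly gives PP(7, 5, 8) = 201299981193168.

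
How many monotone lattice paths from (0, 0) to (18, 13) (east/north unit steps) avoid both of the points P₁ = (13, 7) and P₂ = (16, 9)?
Number of paths = 151422210

Inclusion–exclusion. Total paths: C(31, 18) = 206253075. Through P₁: C(20, 13)·C(11, 5) = 35814240. Through P₂: C(25, 16)·C(6, 2) = 30644625. Since P₁ is strictly southwest of P₂, a monotone path through both must visit P₁ then P₂; paths through both = C(20, 13)·C(5, 3)·C(6, 2) = 11628000. Avoid both = 206253075 − 35814240 − 30644625 + 11628000 = 151422210.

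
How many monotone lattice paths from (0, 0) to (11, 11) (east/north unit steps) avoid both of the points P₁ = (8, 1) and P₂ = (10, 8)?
Number of paths = 529122

Inclusion–exclusion. Total paths: C(22, 11) = 705432. Through P₁: C(9, 8)·C(13, 3) = 2574. Through P₂: C(18, 10)·C(4, 1) = 175032. Since P₁ is strictly southwest of P₂, a monotone path through both must visit P₁ then P₂; paths through both = C(9, 8)·C(9, 2)·C(4, 1) = 1296. Avoid both = 705432 − 2574 − 175032 + 1296 = 529122.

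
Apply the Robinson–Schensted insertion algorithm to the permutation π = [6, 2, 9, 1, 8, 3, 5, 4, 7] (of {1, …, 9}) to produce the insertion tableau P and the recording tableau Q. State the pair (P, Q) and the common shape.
P = [1, 3, 4, 7] / [2, 5] / [6, 8] / [9];  Q = [1, 3, 7, 9] / [2, 5] / [4, 6] / [8];  common shape = (4, 2, 2, 1)

Row-insert the values π_1, π_2, … into P one at a time, bumping the leftmost entry strictly greater than the inserted value down to the next row. The recording tableau Q records, in position (i, j), the step at which that cell was added to P.
  Insert 6 (step 1): P = [6];  Q = [1]
  Insert 2 (step 2): P = [2] / [6];  Q = [1] / [2]
  Insert 9 (step 3): P = [2, 9] / [6];  Q = [1, 3] / [2]
  Insert 1 (step 4): P = [1, 9] / [2] / [6];  Q = [1, 3] / [2] / [4]
  Insert 8 (step 5): P = [1, 8] / [2, 9] / [6];  Q = [1, 3] / [2, 5] / [4]
  Insert 3 (step 6): P = [1, 3] / [2, 8] / [6, 9];  Q = [1, 3] / [2, 5] / [4, 6]
  Insert 5 (step 7): P = [1, 3, 5] / [2, 8] / [6, 9];  Q = [1, 3, 7] / [2, 5] / [4, 6]
  Insert 4 (step 8): P = [1, 3, 4] / [2, 5] / [6, 8] / [9];  Q = [1, 3, 7] / [2, 5] / [4, 6] / [8]
  Insert 7 (step 9): P = [1, 3, 4, 7] / [2, 5] / [6, 8] / [9];  Q = [1, 3, 7, 9] / [2, 5] / [4, 6] / [8]
Final shape: (4, 2, 2, 1).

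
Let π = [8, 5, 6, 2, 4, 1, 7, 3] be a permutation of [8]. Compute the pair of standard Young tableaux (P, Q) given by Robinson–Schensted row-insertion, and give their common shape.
P = [1, 3, 7] / [2, 4] / [5, 6] / [8];  Q = [1, 3, 7] / [2, 5] / [4, 8] / [6];  common shape = (3, 2, 2, 1)

Row-insert the values π_1, π_2, … into P one at a time, bumping the leftmost entry strictly greater than the inserted value down to the next row. The recording tableau Q records, in position (i, j), the step at which that cell was added to P.
  Insert 8 (step 1): P = [8];  Q = [1]
  Insert 5 (step 2): P = [5] / [8];  Q = [1] / [2]
  Insert 6 (step 3): P = [5, 6] / [8];  Q = [1, 3] / [2]
  Insert 2 (step 4): P = [2, 6] / [5] / [8];  Q = [1, 3] / [2] / [4]
  Insert 4 (step 5): P = [2, 4] / [5, 6] / [8];  Q = [1, 3] / [2, 5] / [4]
  Insert 1 (step 6): P = [1, 4] / [2, 6] / [5] / [8];  Q = [1, 3] / [2, 5] / [4] / [6]
  Insert 7 (step 7): P = [1, 4, 7] / [2, 6] / [5] / [8];  Q = [1, 3, 7] / [2, 5] / [4] / [6]
  Insert 3 (step 8): P = [1, 3, 7] / [2, 4] / [5, 6] / [8];  Q = [1, 3, 7] / [2, 5] / [4, 8] / [6]
Final shape: (3, 2, 2, 1).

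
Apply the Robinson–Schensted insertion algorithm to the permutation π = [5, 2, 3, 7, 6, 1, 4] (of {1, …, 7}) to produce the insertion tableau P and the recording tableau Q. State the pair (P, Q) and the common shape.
P = [1, 3, 4] / [2, 6] / [5, 7];  Q = [1, 3, 4] / [2, 5] / [6, 7];  common shape = (3, 2, 2)

Row-insert the values π_1, π_2, … into P one at a time, bumping the leftmost entry strictly greater than the inserted value down to the next row. The recording tableau Q records, in position (i, j), the step at which that cell was added to P.
  Insert 5 (step 1): P = [5];  Q = [1]
  Insert 2 (step 2): P = [2] / [5];  Q = [1] / [2]
  Insert 3 (step 3): P = [2, 3] / [5];  Q = [1, 3] / [2]
  Insert 7 (step 4): P = [2, 3, 7] / [5];  Q = [1, 3, 4] / [2]
  Insert 6 (step 5): P = [2, 3, 6] / [5, 7];  Q = [1, 3, 4] / [2, 5]
  Insert 1 (step 6): P = [1, 3, 6] / [2, 7] / [5];  Q = [1, 3, 4] / [2, 5] / [6]
  Insert 4 (step 7): P = [1, 3, 4] / [2, 6] / [5, 7];  Q = [1, 3, 4] / [2, 5] / [6, 7]
Final shape: (3, 2, 2).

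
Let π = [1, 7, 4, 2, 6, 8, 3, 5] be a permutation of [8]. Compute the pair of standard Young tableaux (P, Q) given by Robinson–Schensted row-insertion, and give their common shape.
P = [1, 2, 3, 5] / [4, 6, 8] / [7];  Q = [1, 2, 5, 6] / [3, 7, 8] / [4];  common shape = (4, 3, 1)

Row-insert the values π_1, π_2, … into P one at a time, bumping the leftmost entry strictly greater than the inserted value down to the next row. The recording tableau Q records, in position (i, j), the step at which that cell was added to P.
  Insert 1 (step 1): P = [1];  Q = [1]
  Insert 7 (step 2): P = [1, 7];  Q = [1, 2]
  Insert 4 (step 3): P = [1, 4] / [7];  Q = [1, 2] / [3]
  Insert 2 (step 4): P = [1, 2] / [4] / [7];  Q = [1, 2] / [3] / [4]
  Insert 6 (step 5): P = [1, 2, 6] / [4] / [7];  Q = [1, 2, 5] / [3] / [4]
  Insert 8 (step 6): P = [1, 2, 6, 8] / [4] / [7];  Q = [1, 2, 5, 6] / [3] / [4]
  Insert 3 (step 7): P = [1, 2, 3, 8] / [4, 6] / [7];  Q = [1, 2, 5, 6] / [3, 7] / [4]
  Insert 5 (step 8): P = [1, 2, 3, 5] / [4, 6, 8] / [7];  Q = [1, 2, 5, 6] / [3, 7, 8] / [4]
Final shape: (4, 3, 1).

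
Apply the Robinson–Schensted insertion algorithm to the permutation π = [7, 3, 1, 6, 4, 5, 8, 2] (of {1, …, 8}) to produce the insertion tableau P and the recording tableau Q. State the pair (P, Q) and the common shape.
P = [1, 2, 5, 8] / [3, 4] / [6] / [7];  Q = [1, 4, 6, 7] / [2, 5] / [3] / [8];  common shape = (4, 2, 1, 1)

Row-insert the values π_1, π_2, … into P one at a time, bumping the leftmost entry strictly greater than the inserted value down to the next row. The recording tableau Q records, in position (i, j), the step at which that cell was added to P.
  Insert 7 (step 1): P = [7];  Q = [1]
  Insert 3 (step 2): P = [3] / [7];  Q = [1] / [2]
  Insert 1 (step 3): P = [1] / [3] / [7];  Q = [1] / [2] / [3]
  Insert 6 (step 4): P = [1, 6] / [3] / [7];  Q = [1, 4] / [2] / [3]
  Insert 4 (step 5): P = [1, 4] / [3, 6] / [7];  Q = [1, 4] / [2, 5] / [3]
  Insert 5 (step 6): P = [1, 4, 5] / [3, 6] / [7];  Q = [1, 4, 6] / [2, 5] / [3]
  Insert 8 (step 7): P = [1, 4, 5, 8] / [3, 6] / [7];  Q = [1, 4, 6, 7] / [2, 5] / [3]
  Insert 2 (step 8): P = [1, 2, 5, 8] / [3, 4] / [6] / [7];  Q = [1, 4, 6, 7] / [2, 5] / [3] / [8]
Final shape: (4, 2, 1, 1).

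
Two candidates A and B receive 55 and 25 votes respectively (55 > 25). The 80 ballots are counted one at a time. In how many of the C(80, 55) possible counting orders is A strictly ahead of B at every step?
Strict-lead orderings = 136280149170563922888

Total orderings of the 80 votes with 55 for A: C(80, 55) = 363413731121503794368. By the Bertrand ballot formula (Cycle Lemma / reflection principle), the number of orderings in which A is strictly ahead of B throughout is (p − q)/(p + q) · C(p + q, p) = (55 − 25)/(55 + 25) · 363413731121503794368 = 136280149170563922888.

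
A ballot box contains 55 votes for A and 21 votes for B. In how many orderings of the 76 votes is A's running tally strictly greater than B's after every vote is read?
Strict-lead orderings = 1300367235657070960

Total orderings of the 76 votes with 55 for A: C(76, 55) = 2906703232645217440. By the Bertrand ballot formula (Cycle Lemma / reflection principle), the number of orderings in which A is strictly ahead of B throughout is (p − q)/(p + q) · C(p + q, p) = (55 − 21)/(55 + 21) · 2906703232645217440 = 1300367235657070960.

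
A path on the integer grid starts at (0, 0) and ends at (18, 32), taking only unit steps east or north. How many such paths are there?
Number of paths = 18053528883775

A monotone lattice path from (0, 0) to (18, 32) consists of 18 east steps and 32 north steps in some order, so it is determined by which 18 of the 50 steps are east. The count is C(50, 18) = 18053528883775.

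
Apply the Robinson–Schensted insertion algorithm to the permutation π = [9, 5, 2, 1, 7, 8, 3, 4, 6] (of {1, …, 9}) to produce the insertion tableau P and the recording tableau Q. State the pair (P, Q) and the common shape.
P = [1, 3, 4, 6] / [2, 7, 8] / [5] / [9];  Q = [1, 5, 6, 9] / [2, 7, 8] / [3] / [4];  common shape = (4, 3, 1, 1)

Row-insert the values π_1, π_2, … into P one at a time, bumping the leftmost entry strictly greater than the inserted value down to the next row. The recording tableau Q records, in position (i, j), the step at which that cell was added to P.
  Insert 9 (step 1): P = [9];  Q = [1]
  Insert 5 (step 2): P = [5] / [9];  Q = [1] / [2]
  Insert 2 (step 3): P = [2] / [5] / [9];  Q = [1] / [2] / [3]
  Insert 1 (step 4): P = [1] / [2] / [5] / [9];  Q = [1] / [2] / [3] / [4]
  Insert 7 (step 5): P = [1, 7] / [2] / [5] / [9];  Q = [1, 5] / [2] / [3] / [4]
  Insert 8 (step 6): P = [1, 7, 8] / [2] / [5] / [9];  Q = [1, 5, 6] / [2] / [3] / [4]
  Insert 3 (step 7): P = [1, 3, 8] / [2, 7] / [5] / [9];  Q = [1, 5, 6] / [2, 7] / [3] / [4]
  Insert 4 (step 8): P = [1, 3, 4] / [2, 7, 8] / [5] / [9];  Q = [1, 5, 6] / [2, 7, 8] / [3] / [4]
  Insert 6 (step 9): P = [1, 3, 4, 6] / [2, 7, 8] / [5] / [9];  Q = [1, 5, 6, 9] / [2, 7, 8] / [3] / [4]
Final shape: (4, 3, 1, 1).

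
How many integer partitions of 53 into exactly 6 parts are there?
p(53, 6 parts) = 7104

Partitions of n into exactly k parts are in bijection with partitions of n − k into at most k parts (subtract 1 from each part). So p(53, exactly 6) = p(47, parts ≤ 6). Computing via the recurrence p(m, j) = p(m, j−1) + p(m−j, j) gives 7104.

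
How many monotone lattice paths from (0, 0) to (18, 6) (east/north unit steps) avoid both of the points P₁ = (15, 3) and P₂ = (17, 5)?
Number of paths = 75400

Inclusion–exclusion. Total paths: C(24, 18) = 134596. Through P₁: C(18, 15)·C(6, 3) = 16320. Through P₂: C(22, 17)·C(2, 1) = 52668. Since P₁ is strictly southwest of P₂, a monotone path through both must visit P₁ then P₂; paths through both = C(18, 15)·C(4, 2)·C(2, 1) = 9792. Avoid both = 134596 − 16320 − 52668 + 9792 = 75400.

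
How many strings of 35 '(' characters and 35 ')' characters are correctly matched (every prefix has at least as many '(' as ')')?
C_35 = 3116285494907301262

These balanced parentheses are counted by the Catalan number C_n = (1/(n + 1)) · C(2n, n). For n = 35: C_35 = (1/36) · C(70, 35) = 112186277816662845432/36 = 3116285494907301262.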